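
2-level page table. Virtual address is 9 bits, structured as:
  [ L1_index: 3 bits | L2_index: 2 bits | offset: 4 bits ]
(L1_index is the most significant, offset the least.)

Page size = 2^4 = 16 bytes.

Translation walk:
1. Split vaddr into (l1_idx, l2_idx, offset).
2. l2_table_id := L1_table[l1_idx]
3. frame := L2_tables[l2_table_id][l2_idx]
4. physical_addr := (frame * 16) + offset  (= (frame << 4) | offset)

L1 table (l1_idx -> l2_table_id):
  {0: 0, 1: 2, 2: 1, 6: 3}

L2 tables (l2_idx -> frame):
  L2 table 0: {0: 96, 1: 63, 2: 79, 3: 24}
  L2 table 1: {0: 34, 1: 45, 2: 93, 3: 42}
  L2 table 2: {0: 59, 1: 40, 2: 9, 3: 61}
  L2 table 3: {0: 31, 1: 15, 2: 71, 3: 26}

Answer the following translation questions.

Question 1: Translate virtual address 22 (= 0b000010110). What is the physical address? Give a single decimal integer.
vaddr = 22 = 0b000010110
Split: l1_idx=0, l2_idx=1, offset=6
L1[0] = 0
L2[0][1] = 63
paddr = 63 * 16 + 6 = 1014

Answer: 1014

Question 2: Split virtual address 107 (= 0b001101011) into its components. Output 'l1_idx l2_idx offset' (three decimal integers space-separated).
Answer: 1 2 11

Derivation:
vaddr = 107 = 0b001101011
  top 3 bits -> l1_idx = 1
  next 2 bits -> l2_idx = 2
  bottom 4 bits -> offset = 11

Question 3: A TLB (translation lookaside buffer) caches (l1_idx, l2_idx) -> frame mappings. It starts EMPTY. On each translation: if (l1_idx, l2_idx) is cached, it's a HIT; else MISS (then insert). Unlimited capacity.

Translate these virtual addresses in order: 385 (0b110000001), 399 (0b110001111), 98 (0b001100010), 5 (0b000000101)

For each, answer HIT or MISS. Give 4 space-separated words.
vaddr=385: (6,0) not in TLB -> MISS, insert
vaddr=399: (6,0) in TLB -> HIT
vaddr=98: (1,2) not in TLB -> MISS, insert
vaddr=5: (0,0) not in TLB -> MISS, insert

Answer: MISS HIT MISS MISS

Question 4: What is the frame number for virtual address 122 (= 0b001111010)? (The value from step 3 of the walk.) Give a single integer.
Answer: 61

Derivation:
vaddr = 122: l1_idx=1, l2_idx=3
L1[1] = 2; L2[2][3] = 61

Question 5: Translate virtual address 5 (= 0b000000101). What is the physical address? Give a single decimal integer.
Answer: 1541

Derivation:
vaddr = 5 = 0b000000101
Split: l1_idx=0, l2_idx=0, offset=5
L1[0] = 0
L2[0][0] = 96
paddr = 96 * 16 + 5 = 1541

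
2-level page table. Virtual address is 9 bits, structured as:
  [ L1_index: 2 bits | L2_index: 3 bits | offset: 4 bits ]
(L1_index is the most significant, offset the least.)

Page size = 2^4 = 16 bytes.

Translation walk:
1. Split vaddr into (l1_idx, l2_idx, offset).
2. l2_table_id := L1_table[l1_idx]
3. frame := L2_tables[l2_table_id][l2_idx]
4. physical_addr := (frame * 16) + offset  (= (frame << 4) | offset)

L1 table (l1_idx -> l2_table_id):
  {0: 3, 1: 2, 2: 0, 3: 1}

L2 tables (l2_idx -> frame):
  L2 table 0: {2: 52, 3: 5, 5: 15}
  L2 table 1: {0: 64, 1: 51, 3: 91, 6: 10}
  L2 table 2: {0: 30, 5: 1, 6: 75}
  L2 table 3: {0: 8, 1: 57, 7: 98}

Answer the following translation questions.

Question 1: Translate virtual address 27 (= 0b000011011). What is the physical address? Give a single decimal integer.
Answer: 923

Derivation:
vaddr = 27 = 0b000011011
Split: l1_idx=0, l2_idx=1, offset=11
L1[0] = 3
L2[3][1] = 57
paddr = 57 * 16 + 11 = 923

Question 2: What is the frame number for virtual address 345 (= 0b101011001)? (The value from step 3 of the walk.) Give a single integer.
Answer: 15

Derivation:
vaddr = 345: l1_idx=2, l2_idx=5
L1[2] = 0; L2[0][5] = 15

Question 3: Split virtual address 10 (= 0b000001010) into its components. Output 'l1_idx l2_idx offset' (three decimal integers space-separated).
vaddr = 10 = 0b000001010
  top 2 bits -> l1_idx = 0
  next 3 bits -> l2_idx = 0
  bottom 4 bits -> offset = 10

Answer: 0 0 10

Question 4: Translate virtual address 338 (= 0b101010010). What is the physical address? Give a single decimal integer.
Answer: 242

Derivation:
vaddr = 338 = 0b101010010
Split: l1_idx=2, l2_idx=5, offset=2
L1[2] = 0
L2[0][5] = 15
paddr = 15 * 16 + 2 = 242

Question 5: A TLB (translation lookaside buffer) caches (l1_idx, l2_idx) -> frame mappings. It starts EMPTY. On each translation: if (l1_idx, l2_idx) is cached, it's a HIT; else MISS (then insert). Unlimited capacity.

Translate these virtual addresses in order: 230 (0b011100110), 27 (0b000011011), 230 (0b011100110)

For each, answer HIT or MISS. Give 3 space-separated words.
Answer: MISS MISS HIT

Derivation:
vaddr=230: (1,6) not in TLB -> MISS, insert
vaddr=27: (0,1) not in TLB -> MISS, insert
vaddr=230: (1,6) in TLB -> HIT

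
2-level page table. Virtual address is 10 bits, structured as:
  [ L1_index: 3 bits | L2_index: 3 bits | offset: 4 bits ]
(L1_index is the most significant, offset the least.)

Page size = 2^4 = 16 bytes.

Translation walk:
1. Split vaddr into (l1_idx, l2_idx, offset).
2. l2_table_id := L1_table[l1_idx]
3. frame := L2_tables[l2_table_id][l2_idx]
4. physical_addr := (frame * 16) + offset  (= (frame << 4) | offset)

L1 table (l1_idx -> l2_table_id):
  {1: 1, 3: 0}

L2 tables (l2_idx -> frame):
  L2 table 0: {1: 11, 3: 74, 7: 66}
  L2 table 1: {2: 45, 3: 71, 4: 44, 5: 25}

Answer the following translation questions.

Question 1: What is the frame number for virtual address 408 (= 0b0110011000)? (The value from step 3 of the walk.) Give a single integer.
Answer: 11

Derivation:
vaddr = 408: l1_idx=3, l2_idx=1
L1[3] = 0; L2[0][1] = 11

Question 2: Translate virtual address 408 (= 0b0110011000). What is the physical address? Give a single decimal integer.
Answer: 184

Derivation:
vaddr = 408 = 0b0110011000
Split: l1_idx=3, l2_idx=1, offset=8
L1[3] = 0
L2[0][1] = 11
paddr = 11 * 16 + 8 = 184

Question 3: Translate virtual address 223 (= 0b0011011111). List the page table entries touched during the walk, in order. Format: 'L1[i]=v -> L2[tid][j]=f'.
vaddr = 223 = 0b0011011111
Split: l1_idx=1, l2_idx=5, offset=15

Answer: L1[1]=1 -> L2[1][5]=25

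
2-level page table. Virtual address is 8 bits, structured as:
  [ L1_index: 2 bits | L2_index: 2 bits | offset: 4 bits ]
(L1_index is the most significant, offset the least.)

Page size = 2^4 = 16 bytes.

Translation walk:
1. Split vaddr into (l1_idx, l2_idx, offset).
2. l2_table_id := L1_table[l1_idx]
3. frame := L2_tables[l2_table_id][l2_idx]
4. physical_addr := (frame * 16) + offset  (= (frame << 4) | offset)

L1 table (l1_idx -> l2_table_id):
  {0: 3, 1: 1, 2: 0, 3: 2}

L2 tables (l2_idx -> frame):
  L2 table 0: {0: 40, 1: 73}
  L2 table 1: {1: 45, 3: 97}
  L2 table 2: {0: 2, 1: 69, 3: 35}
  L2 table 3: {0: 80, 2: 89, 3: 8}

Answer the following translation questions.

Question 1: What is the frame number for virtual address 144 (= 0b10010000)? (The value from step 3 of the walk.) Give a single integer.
vaddr = 144: l1_idx=2, l2_idx=1
L1[2] = 0; L2[0][1] = 73

Answer: 73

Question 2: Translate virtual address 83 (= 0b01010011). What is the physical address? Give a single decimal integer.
vaddr = 83 = 0b01010011
Split: l1_idx=1, l2_idx=1, offset=3
L1[1] = 1
L2[1][1] = 45
paddr = 45 * 16 + 3 = 723

Answer: 723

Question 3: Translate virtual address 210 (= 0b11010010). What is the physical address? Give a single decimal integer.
vaddr = 210 = 0b11010010
Split: l1_idx=3, l2_idx=1, offset=2
L1[3] = 2
L2[2][1] = 69
paddr = 69 * 16 + 2 = 1106

Answer: 1106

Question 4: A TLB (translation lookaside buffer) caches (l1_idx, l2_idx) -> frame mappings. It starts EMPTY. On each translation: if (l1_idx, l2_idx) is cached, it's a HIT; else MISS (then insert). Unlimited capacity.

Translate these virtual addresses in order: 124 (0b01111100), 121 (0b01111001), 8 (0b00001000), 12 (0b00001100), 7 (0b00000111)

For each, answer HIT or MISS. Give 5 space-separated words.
Answer: MISS HIT MISS HIT HIT

Derivation:
vaddr=124: (1,3) not in TLB -> MISS, insert
vaddr=121: (1,3) in TLB -> HIT
vaddr=8: (0,0) not in TLB -> MISS, insert
vaddr=12: (0,0) in TLB -> HIT
vaddr=7: (0,0) in TLB -> HIT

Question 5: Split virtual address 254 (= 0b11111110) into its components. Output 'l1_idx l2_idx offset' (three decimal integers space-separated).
vaddr = 254 = 0b11111110
  top 2 bits -> l1_idx = 3
  next 2 bits -> l2_idx = 3
  bottom 4 bits -> offset = 14

Answer: 3 3 14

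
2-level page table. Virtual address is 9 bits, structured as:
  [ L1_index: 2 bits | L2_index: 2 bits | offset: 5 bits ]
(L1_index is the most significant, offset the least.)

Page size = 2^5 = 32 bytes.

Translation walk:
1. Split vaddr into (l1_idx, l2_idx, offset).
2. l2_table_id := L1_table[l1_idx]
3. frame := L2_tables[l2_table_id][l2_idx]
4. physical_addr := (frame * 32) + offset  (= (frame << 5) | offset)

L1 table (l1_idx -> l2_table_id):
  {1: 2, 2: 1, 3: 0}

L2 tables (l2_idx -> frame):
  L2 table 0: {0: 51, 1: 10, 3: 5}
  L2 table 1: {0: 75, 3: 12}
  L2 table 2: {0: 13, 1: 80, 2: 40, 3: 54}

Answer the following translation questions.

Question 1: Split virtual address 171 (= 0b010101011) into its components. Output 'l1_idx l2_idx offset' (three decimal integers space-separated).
vaddr = 171 = 0b010101011
  top 2 bits -> l1_idx = 1
  next 2 bits -> l2_idx = 1
  bottom 5 bits -> offset = 11

Answer: 1 1 11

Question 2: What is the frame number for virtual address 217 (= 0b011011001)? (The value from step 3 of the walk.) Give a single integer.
vaddr = 217: l1_idx=1, l2_idx=2
L1[1] = 2; L2[2][2] = 40

Answer: 40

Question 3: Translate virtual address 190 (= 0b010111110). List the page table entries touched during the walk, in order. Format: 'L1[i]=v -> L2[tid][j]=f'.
vaddr = 190 = 0b010111110
Split: l1_idx=1, l2_idx=1, offset=30

Answer: L1[1]=2 -> L2[2][1]=80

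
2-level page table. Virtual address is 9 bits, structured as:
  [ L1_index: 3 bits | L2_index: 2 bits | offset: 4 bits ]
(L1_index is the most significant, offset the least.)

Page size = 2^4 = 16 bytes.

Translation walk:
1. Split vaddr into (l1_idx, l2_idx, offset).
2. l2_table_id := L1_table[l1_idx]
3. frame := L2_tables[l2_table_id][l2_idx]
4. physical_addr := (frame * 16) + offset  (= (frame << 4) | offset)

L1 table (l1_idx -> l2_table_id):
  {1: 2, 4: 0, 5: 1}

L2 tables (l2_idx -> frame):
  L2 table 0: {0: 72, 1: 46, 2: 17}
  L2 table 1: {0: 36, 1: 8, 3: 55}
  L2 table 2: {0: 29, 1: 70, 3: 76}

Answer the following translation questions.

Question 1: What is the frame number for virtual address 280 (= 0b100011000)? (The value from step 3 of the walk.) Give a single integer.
vaddr = 280: l1_idx=4, l2_idx=1
L1[4] = 0; L2[0][1] = 46

Answer: 46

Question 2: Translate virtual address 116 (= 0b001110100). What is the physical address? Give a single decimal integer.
vaddr = 116 = 0b001110100
Split: l1_idx=1, l2_idx=3, offset=4
L1[1] = 2
L2[2][3] = 76
paddr = 76 * 16 + 4 = 1220

Answer: 1220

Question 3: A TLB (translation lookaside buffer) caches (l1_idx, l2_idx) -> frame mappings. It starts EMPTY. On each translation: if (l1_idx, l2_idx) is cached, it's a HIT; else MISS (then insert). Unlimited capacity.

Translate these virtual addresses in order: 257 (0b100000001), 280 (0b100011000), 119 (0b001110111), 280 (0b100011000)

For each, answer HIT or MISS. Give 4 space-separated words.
vaddr=257: (4,0) not in TLB -> MISS, insert
vaddr=280: (4,1) not in TLB -> MISS, insert
vaddr=119: (1,3) not in TLB -> MISS, insert
vaddr=280: (4,1) in TLB -> HIT

Answer: MISS MISS MISS HIT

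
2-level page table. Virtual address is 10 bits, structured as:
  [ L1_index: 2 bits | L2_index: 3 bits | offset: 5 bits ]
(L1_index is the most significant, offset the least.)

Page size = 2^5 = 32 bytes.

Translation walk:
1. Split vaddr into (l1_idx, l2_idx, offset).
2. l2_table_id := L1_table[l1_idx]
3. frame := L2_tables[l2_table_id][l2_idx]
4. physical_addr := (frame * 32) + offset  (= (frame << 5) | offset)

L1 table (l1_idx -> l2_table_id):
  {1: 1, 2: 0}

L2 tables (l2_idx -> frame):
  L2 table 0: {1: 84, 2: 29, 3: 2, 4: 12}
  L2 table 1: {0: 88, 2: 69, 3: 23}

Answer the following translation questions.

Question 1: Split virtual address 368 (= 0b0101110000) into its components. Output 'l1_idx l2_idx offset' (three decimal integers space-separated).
vaddr = 368 = 0b0101110000
  top 2 bits -> l1_idx = 1
  next 3 bits -> l2_idx = 3
  bottom 5 bits -> offset = 16

Answer: 1 3 16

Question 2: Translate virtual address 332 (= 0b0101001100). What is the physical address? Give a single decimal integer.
vaddr = 332 = 0b0101001100
Split: l1_idx=1, l2_idx=2, offset=12
L1[1] = 1
L2[1][2] = 69
paddr = 69 * 32 + 12 = 2220

Answer: 2220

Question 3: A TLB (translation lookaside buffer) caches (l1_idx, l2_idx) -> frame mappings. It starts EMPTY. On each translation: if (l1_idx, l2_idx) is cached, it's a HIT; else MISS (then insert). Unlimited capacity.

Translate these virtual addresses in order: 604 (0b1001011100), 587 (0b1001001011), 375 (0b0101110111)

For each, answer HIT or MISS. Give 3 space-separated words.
Answer: MISS HIT MISS

Derivation:
vaddr=604: (2,2) not in TLB -> MISS, insert
vaddr=587: (2,2) in TLB -> HIT
vaddr=375: (1,3) not in TLB -> MISS, insert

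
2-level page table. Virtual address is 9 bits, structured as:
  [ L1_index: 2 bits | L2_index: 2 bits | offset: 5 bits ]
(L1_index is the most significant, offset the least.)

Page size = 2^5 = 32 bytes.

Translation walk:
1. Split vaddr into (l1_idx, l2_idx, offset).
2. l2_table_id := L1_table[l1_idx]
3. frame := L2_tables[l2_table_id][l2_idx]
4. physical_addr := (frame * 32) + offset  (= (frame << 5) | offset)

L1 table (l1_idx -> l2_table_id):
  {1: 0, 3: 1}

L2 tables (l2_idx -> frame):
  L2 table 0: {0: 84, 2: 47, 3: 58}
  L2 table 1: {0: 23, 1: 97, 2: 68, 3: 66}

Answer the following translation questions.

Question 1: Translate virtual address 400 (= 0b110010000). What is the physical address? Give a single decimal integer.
vaddr = 400 = 0b110010000
Split: l1_idx=3, l2_idx=0, offset=16
L1[3] = 1
L2[1][0] = 23
paddr = 23 * 32 + 16 = 752

Answer: 752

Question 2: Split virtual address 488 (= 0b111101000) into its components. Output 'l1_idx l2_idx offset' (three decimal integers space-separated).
Answer: 3 3 8

Derivation:
vaddr = 488 = 0b111101000
  top 2 bits -> l1_idx = 3
  next 2 bits -> l2_idx = 3
  bottom 5 bits -> offset = 8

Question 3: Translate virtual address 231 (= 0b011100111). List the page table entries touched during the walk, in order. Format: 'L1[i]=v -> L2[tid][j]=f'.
Answer: L1[1]=0 -> L2[0][3]=58

Derivation:
vaddr = 231 = 0b011100111
Split: l1_idx=1, l2_idx=3, offset=7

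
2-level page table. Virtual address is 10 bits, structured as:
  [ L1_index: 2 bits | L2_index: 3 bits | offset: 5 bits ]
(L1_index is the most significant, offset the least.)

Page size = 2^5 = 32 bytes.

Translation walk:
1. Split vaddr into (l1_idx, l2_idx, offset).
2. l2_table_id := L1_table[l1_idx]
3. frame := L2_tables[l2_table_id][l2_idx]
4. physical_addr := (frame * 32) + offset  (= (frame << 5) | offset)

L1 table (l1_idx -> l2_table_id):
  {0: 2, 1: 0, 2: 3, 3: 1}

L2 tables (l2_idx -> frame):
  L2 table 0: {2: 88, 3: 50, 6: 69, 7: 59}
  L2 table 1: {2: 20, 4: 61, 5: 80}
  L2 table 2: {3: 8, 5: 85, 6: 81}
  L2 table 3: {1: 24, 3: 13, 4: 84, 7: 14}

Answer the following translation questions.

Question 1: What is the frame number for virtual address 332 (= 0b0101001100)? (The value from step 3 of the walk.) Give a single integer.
vaddr = 332: l1_idx=1, l2_idx=2
L1[1] = 0; L2[0][2] = 88

Answer: 88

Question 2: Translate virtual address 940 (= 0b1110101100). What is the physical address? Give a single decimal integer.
Answer: 2572

Derivation:
vaddr = 940 = 0b1110101100
Split: l1_idx=3, l2_idx=5, offset=12
L1[3] = 1
L2[1][5] = 80
paddr = 80 * 32 + 12 = 2572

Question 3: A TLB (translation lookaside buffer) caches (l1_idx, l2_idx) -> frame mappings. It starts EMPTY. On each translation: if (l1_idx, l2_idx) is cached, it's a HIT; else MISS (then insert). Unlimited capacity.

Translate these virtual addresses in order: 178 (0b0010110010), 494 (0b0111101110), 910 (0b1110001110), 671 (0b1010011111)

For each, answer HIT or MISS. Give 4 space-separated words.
Answer: MISS MISS MISS MISS

Derivation:
vaddr=178: (0,5) not in TLB -> MISS, insert
vaddr=494: (1,7) not in TLB -> MISS, insert
vaddr=910: (3,4) not in TLB -> MISS, insert
vaddr=671: (2,4) not in TLB -> MISS, insert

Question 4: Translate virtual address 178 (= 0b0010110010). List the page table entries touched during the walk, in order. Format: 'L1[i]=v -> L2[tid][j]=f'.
vaddr = 178 = 0b0010110010
Split: l1_idx=0, l2_idx=5, offset=18

Answer: L1[0]=2 -> L2[2][5]=85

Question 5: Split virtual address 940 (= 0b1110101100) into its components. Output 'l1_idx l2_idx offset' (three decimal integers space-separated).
vaddr = 940 = 0b1110101100
  top 2 bits -> l1_idx = 3
  next 3 bits -> l2_idx = 5
  bottom 5 bits -> offset = 12

Answer: 3 5 12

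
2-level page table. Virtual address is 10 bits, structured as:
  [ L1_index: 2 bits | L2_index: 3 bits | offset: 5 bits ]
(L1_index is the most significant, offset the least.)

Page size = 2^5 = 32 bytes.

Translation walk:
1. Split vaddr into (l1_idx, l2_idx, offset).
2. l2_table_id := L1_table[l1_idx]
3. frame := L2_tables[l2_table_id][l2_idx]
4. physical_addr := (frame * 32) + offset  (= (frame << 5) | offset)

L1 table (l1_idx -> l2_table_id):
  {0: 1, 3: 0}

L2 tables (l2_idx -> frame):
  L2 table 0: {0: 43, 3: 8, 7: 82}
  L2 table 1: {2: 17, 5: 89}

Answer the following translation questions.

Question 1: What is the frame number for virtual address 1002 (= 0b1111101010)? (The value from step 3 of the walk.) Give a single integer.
vaddr = 1002: l1_idx=3, l2_idx=7
L1[3] = 0; L2[0][7] = 82

Answer: 82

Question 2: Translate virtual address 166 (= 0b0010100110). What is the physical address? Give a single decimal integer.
Answer: 2854

Derivation:
vaddr = 166 = 0b0010100110
Split: l1_idx=0, l2_idx=5, offset=6
L1[0] = 1
L2[1][5] = 89
paddr = 89 * 32 + 6 = 2854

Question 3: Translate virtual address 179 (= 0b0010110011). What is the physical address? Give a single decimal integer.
vaddr = 179 = 0b0010110011
Split: l1_idx=0, l2_idx=5, offset=19
L1[0] = 1
L2[1][5] = 89
paddr = 89 * 32 + 19 = 2867

Answer: 2867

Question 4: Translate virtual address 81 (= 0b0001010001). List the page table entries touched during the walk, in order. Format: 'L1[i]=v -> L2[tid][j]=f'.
Answer: L1[0]=1 -> L2[1][2]=17

Derivation:
vaddr = 81 = 0b0001010001
Split: l1_idx=0, l2_idx=2, offset=17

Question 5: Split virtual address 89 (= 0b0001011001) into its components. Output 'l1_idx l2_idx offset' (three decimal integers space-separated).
vaddr = 89 = 0b0001011001
  top 2 bits -> l1_idx = 0
  next 3 bits -> l2_idx = 2
  bottom 5 bits -> offset = 25

Answer: 0 2 25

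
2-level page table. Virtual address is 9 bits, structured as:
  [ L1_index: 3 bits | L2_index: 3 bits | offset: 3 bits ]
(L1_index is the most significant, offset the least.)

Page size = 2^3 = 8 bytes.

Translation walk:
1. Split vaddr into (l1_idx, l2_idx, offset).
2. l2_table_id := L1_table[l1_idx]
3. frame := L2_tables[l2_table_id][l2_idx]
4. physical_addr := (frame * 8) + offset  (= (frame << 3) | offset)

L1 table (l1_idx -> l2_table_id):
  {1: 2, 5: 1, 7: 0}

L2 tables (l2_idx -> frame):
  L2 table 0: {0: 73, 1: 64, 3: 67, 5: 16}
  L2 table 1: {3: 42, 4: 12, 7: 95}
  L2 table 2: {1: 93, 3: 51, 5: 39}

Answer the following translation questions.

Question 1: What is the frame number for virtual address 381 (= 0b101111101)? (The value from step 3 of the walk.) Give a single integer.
vaddr = 381: l1_idx=5, l2_idx=7
L1[5] = 1; L2[1][7] = 95

Answer: 95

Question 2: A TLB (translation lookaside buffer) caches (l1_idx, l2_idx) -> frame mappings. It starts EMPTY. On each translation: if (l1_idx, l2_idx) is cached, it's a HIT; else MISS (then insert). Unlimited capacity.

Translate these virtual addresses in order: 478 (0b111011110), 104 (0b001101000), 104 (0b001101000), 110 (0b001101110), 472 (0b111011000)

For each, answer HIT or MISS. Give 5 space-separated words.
Answer: MISS MISS HIT HIT HIT

Derivation:
vaddr=478: (7,3) not in TLB -> MISS, insert
vaddr=104: (1,5) not in TLB -> MISS, insert
vaddr=104: (1,5) in TLB -> HIT
vaddr=110: (1,5) in TLB -> HIT
vaddr=472: (7,3) in TLB -> HIT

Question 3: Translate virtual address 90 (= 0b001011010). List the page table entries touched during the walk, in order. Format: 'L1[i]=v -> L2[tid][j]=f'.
Answer: L1[1]=2 -> L2[2][3]=51

Derivation:
vaddr = 90 = 0b001011010
Split: l1_idx=1, l2_idx=3, offset=2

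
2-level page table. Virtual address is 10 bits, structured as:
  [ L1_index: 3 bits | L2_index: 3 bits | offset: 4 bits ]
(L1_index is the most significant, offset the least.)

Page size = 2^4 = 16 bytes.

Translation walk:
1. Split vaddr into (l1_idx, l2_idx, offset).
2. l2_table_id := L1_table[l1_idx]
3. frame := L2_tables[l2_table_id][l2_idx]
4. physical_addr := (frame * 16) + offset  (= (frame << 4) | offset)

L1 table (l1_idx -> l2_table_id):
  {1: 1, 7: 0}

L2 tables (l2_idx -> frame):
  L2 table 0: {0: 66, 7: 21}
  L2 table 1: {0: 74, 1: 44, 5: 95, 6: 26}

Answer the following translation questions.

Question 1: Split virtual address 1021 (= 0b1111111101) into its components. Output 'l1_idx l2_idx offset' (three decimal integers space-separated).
Answer: 7 7 13

Derivation:
vaddr = 1021 = 0b1111111101
  top 3 bits -> l1_idx = 7
  next 3 bits -> l2_idx = 7
  bottom 4 bits -> offset = 13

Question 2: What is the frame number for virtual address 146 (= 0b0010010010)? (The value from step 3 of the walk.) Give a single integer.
Answer: 44

Derivation:
vaddr = 146: l1_idx=1, l2_idx=1
L1[1] = 1; L2[1][1] = 44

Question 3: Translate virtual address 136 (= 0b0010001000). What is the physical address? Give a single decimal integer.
Answer: 1192

Derivation:
vaddr = 136 = 0b0010001000
Split: l1_idx=1, l2_idx=0, offset=8
L1[1] = 1
L2[1][0] = 74
paddr = 74 * 16 + 8 = 1192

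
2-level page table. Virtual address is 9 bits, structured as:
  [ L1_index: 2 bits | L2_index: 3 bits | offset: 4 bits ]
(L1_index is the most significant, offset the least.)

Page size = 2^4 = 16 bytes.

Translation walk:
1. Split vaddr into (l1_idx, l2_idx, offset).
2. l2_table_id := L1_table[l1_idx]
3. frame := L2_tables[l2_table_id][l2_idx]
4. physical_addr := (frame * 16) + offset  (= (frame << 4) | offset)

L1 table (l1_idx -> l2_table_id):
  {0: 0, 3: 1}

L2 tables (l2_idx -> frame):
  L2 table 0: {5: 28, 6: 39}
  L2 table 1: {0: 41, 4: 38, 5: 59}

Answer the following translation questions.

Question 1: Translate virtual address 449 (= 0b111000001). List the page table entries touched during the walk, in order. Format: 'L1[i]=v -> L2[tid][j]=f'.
Answer: L1[3]=1 -> L2[1][4]=38

Derivation:
vaddr = 449 = 0b111000001
Split: l1_idx=3, l2_idx=4, offset=1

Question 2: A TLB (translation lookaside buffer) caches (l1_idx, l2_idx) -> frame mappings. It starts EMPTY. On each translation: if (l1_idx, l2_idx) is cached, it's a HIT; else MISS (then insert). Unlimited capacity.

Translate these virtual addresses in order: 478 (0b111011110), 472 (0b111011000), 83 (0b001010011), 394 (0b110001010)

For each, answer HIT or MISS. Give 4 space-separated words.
vaddr=478: (3,5) not in TLB -> MISS, insert
vaddr=472: (3,5) in TLB -> HIT
vaddr=83: (0,5) not in TLB -> MISS, insert
vaddr=394: (3,0) not in TLB -> MISS, insert

Answer: MISS HIT MISS MISS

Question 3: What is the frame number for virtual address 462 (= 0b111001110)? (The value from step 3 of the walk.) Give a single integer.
Answer: 38

Derivation:
vaddr = 462: l1_idx=3, l2_idx=4
L1[3] = 1; L2[1][4] = 38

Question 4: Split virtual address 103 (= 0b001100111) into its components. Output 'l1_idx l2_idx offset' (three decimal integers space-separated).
Answer: 0 6 7

Derivation:
vaddr = 103 = 0b001100111
  top 2 bits -> l1_idx = 0
  next 3 bits -> l2_idx = 6
  bottom 4 bits -> offset = 7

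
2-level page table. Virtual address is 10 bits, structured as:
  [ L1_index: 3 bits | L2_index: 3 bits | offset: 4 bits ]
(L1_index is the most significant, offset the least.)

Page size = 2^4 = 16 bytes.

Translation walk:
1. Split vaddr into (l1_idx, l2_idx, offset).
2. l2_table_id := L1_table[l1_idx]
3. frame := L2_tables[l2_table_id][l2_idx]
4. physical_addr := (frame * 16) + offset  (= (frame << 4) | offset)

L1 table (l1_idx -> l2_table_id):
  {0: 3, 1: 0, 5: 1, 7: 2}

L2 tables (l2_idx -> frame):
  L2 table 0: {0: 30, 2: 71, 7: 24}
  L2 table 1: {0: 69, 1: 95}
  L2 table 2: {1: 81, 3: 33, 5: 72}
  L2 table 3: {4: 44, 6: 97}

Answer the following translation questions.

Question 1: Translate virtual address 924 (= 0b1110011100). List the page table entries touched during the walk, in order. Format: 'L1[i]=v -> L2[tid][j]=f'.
Answer: L1[7]=2 -> L2[2][1]=81

Derivation:
vaddr = 924 = 0b1110011100
Split: l1_idx=7, l2_idx=1, offset=12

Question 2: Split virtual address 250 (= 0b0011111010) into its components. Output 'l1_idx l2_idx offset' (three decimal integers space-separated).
Answer: 1 7 10

Derivation:
vaddr = 250 = 0b0011111010
  top 3 bits -> l1_idx = 1
  next 3 bits -> l2_idx = 7
  bottom 4 bits -> offset = 10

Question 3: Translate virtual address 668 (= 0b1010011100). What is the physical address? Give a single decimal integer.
Answer: 1532

Derivation:
vaddr = 668 = 0b1010011100
Split: l1_idx=5, l2_idx=1, offset=12
L1[5] = 1
L2[1][1] = 95
paddr = 95 * 16 + 12 = 1532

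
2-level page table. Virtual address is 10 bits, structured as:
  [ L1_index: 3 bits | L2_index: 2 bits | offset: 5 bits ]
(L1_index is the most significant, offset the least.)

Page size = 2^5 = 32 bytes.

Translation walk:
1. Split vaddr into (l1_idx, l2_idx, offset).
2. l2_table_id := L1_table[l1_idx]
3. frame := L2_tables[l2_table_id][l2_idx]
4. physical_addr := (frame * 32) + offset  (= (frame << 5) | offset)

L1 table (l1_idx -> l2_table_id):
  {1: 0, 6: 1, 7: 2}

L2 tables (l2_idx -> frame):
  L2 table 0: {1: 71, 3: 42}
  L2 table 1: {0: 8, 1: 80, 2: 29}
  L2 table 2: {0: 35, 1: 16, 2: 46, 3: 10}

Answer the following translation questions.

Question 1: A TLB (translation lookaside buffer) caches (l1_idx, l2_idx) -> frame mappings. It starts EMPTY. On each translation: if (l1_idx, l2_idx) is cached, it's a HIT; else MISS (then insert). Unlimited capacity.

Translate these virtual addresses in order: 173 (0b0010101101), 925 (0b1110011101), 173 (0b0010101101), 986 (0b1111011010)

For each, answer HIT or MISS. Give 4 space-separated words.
Answer: MISS MISS HIT MISS

Derivation:
vaddr=173: (1,1) not in TLB -> MISS, insert
vaddr=925: (7,0) not in TLB -> MISS, insert
vaddr=173: (1,1) in TLB -> HIT
vaddr=986: (7,2) not in TLB -> MISS, insert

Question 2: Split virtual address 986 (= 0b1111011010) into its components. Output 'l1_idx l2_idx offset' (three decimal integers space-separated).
Answer: 7 2 26

Derivation:
vaddr = 986 = 0b1111011010
  top 3 bits -> l1_idx = 7
  next 2 bits -> l2_idx = 2
  bottom 5 bits -> offset = 26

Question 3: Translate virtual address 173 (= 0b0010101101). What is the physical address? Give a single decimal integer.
Answer: 2285

Derivation:
vaddr = 173 = 0b0010101101
Split: l1_idx=1, l2_idx=1, offset=13
L1[1] = 0
L2[0][1] = 71
paddr = 71 * 32 + 13 = 2285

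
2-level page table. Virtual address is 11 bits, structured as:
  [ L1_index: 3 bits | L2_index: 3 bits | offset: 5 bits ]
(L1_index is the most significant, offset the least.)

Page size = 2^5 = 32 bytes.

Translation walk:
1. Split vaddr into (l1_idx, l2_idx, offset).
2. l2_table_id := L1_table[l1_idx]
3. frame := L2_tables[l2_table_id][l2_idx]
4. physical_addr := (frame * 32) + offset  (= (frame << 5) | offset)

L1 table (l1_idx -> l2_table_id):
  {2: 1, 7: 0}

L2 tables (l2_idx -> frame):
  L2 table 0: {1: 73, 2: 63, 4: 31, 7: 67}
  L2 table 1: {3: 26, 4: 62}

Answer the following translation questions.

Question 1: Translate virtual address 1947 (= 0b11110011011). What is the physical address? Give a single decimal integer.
Answer: 1019

Derivation:
vaddr = 1947 = 0b11110011011
Split: l1_idx=7, l2_idx=4, offset=27
L1[7] = 0
L2[0][4] = 31
paddr = 31 * 32 + 27 = 1019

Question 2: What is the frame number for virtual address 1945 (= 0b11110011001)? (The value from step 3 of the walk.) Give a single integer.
vaddr = 1945: l1_idx=7, l2_idx=4
L1[7] = 0; L2[0][4] = 31

Answer: 31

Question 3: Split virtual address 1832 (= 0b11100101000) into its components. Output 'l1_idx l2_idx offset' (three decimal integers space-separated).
Answer: 7 1 8

Derivation:
vaddr = 1832 = 0b11100101000
  top 3 bits -> l1_idx = 7
  next 3 bits -> l2_idx = 1
  bottom 5 bits -> offset = 8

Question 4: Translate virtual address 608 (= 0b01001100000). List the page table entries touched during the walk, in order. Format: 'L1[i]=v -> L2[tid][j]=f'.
vaddr = 608 = 0b01001100000
Split: l1_idx=2, l2_idx=3, offset=0

Answer: L1[2]=1 -> L2[1][3]=26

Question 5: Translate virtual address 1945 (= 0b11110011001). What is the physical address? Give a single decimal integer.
Answer: 1017

Derivation:
vaddr = 1945 = 0b11110011001
Split: l1_idx=7, l2_idx=4, offset=25
L1[7] = 0
L2[0][4] = 31
paddr = 31 * 32 + 25 = 1017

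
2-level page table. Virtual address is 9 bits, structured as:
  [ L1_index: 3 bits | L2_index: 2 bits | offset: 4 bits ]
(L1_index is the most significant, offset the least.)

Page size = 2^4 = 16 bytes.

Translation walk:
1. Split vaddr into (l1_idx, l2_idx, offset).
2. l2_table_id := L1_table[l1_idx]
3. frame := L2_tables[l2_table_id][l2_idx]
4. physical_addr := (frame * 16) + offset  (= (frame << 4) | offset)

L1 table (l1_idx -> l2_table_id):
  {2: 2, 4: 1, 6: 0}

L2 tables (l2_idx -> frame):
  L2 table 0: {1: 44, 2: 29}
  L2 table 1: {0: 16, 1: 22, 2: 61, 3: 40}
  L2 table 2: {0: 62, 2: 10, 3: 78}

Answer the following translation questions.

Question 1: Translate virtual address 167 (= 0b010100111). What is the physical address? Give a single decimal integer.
Answer: 167

Derivation:
vaddr = 167 = 0b010100111
Split: l1_idx=2, l2_idx=2, offset=7
L1[2] = 2
L2[2][2] = 10
paddr = 10 * 16 + 7 = 167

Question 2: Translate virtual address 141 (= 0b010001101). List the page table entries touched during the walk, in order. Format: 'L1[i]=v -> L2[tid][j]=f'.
Answer: L1[2]=2 -> L2[2][0]=62

Derivation:
vaddr = 141 = 0b010001101
Split: l1_idx=2, l2_idx=0, offset=13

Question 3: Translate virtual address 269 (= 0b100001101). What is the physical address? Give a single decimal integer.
vaddr = 269 = 0b100001101
Split: l1_idx=4, l2_idx=0, offset=13
L1[4] = 1
L2[1][0] = 16
paddr = 16 * 16 + 13 = 269

Answer: 269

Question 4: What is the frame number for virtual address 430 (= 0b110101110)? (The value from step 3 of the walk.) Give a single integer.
vaddr = 430: l1_idx=6, l2_idx=2
L1[6] = 0; L2[0][2] = 29

Answer: 29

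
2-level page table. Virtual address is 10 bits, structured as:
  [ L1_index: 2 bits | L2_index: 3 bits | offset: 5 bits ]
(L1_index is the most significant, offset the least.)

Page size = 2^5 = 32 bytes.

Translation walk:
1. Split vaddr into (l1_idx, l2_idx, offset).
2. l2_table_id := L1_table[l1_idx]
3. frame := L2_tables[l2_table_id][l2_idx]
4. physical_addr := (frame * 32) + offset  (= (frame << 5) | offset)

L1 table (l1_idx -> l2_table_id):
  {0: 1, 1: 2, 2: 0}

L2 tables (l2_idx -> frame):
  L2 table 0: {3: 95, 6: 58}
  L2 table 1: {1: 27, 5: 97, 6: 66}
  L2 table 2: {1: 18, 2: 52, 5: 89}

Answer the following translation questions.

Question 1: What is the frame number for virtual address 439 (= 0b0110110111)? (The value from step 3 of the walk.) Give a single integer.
vaddr = 439: l1_idx=1, l2_idx=5
L1[1] = 2; L2[2][5] = 89

Answer: 89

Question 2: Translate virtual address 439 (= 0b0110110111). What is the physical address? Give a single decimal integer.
Answer: 2871

Derivation:
vaddr = 439 = 0b0110110111
Split: l1_idx=1, l2_idx=5, offset=23
L1[1] = 2
L2[2][5] = 89
paddr = 89 * 32 + 23 = 2871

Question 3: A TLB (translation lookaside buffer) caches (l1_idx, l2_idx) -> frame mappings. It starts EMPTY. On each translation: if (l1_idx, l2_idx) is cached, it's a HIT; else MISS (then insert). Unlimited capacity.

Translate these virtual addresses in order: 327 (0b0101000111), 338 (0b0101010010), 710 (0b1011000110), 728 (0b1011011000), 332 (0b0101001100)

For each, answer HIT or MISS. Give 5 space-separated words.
Answer: MISS HIT MISS HIT HIT

Derivation:
vaddr=327: (1,2) not in TLB -> MISS, insert
vaddr=338: (1,2) in TLB -> HIT
vaddr=710: (2,6) not in TLB -> MISS, insert
vaddr=728: (2,6) in TLB -> HIT
vaddr=332: (1,2) in TLB -> HIT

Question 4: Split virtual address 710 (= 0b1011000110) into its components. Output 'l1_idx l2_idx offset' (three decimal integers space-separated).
Answer: 2 6 6

Derivation:
vaddr = 710 = 0b1011000110
  top 2 bits -> l1_idx = 2
  next 3 bits -> l2_idx = 6
  bottom 5 bits -> offset = 6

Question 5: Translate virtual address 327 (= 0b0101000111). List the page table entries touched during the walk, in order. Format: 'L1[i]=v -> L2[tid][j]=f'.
Answer: L1[1]=2 -> L2[2][2]=52

Derivation:
vaddr = 327 = 0b0101000111
Split: l1_idx=1, l2_idx=2, offset=7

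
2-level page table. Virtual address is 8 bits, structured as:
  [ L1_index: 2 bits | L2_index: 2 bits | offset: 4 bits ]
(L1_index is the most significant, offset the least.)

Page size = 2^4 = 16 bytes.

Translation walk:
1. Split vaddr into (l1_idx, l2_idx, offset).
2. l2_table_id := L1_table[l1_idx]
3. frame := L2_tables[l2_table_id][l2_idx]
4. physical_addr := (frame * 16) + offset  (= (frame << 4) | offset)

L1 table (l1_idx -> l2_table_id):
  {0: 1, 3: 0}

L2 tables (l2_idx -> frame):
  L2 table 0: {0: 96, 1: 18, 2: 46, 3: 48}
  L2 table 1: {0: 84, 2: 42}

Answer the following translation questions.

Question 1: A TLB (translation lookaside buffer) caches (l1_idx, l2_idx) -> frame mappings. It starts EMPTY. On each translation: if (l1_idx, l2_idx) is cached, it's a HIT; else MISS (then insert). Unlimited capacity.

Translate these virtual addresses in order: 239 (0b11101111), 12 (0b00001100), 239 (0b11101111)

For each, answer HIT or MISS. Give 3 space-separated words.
Answer: MISS MISS HIT

Derivation:
vaddr=239: (3,2) not in TLB -> MISS, insert
vaddr=12: (0,0) not in TLB -> MISS, insert
vaddr=239: (3,2) in TLB -> HIT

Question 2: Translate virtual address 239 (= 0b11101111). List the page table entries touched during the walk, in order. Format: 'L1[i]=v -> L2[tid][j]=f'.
Answer: L1[3]=0 -> L2[0][2]=46

Derivation:
vaddr = 239 = 0b11101111
Split: l1_idx=3, l2_idx=2, offset=15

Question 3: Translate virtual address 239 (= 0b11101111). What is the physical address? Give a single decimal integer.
vaddr = 239 = 0b11101111
Split: l1_idx=3, l2_idx=2, offset=15
L1[3] = 0
L2[0][2] = 46
paddr = 46 * 16 + 15 = 751

Answer: 751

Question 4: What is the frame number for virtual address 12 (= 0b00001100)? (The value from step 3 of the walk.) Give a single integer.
Answer: 84

Derivation:
vaddr = 12: l1_idx=0, l2_idx=0
L1[0] = 1; L2[1][0] = 84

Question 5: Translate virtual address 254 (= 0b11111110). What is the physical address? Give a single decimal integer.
vaddr = 254 = 0b11111110
Split: l1_idx=3, l2_idx=3, offset=14
L1[3] = 0
L2[0][3] = 48
paddr = 48 * 16 + 14 = 782

Answer: 782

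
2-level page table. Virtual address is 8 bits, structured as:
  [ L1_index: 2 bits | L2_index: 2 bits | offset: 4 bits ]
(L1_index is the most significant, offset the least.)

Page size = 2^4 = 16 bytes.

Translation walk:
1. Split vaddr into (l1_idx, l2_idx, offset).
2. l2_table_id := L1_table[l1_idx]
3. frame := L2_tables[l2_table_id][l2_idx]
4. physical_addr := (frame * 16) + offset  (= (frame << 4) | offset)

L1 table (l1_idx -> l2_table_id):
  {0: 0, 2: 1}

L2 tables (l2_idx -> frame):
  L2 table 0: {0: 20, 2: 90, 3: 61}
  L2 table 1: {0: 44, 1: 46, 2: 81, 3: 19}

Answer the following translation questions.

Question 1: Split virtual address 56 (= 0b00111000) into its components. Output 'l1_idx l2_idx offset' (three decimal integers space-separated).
vaddr = 56 = 0b00111000
  top 2 bits -> l1_idx = 0
  next 2 bits -> l2_idx = 3
  bottom 4 bits -> offset = 8

Answer: 0 3 8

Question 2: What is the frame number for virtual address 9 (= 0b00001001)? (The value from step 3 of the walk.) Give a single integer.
vaddr = 9: l1_idx=0, l2_idx=0
L1[0] = 0; L2[0][0] = 20

Answer: 20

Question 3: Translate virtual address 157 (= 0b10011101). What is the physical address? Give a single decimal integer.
vaddr = 157 = 0b10011101
Split: l1_idx=2, l2_idx=1, offset=13
L1[2] = 1
L2[1][1] = 46
paddr = 46 * 16 + 13 = 749

Answer: 749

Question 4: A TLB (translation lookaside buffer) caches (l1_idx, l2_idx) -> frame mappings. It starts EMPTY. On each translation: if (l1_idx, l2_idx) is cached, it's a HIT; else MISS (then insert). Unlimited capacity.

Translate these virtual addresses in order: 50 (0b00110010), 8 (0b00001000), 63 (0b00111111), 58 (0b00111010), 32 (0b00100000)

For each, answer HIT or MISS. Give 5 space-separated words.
Answer: MISS MISS HIT HIT MISS

Derivation:
vaddr=50: (0,3) not in TLB -> MISS, insert
vaddr=8: (0,0) not in TLB -> MISS, insert
vaddr=63: (0,3) in TLB -> HIT
vaddr=58: (0,3) in TLB -> HIT
vaddr=32: (0,2) not in TLB -> MISS, insert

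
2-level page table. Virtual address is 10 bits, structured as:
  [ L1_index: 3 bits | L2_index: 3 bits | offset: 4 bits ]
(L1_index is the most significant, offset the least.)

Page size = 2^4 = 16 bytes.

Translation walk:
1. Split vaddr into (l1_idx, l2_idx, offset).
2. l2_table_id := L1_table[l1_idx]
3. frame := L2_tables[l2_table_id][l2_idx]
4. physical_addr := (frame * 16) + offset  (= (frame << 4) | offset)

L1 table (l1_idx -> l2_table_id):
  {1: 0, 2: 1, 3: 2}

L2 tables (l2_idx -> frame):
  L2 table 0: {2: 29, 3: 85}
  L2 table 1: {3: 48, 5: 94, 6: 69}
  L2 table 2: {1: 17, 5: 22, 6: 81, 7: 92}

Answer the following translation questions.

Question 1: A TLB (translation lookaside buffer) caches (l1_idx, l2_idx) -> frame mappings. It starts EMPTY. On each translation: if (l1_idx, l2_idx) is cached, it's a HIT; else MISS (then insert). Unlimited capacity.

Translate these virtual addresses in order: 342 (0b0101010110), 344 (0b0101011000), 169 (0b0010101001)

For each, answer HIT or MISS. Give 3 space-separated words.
vaddr=342: (2,5) not in TLB -> MISS, insert
vaddr=344: (2,5) in TLB -> HIT
vaddr=169: (1,2) not in TLB -> MISS, insert

Answer: MISS HIT MISS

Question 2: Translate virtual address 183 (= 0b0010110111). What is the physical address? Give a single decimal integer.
Answer: 1367

Derivation:
vaddr = 183 = 0b0010110111
Split: l1_idx=1, l2_idx=3, offset=7
L1[1] = 0
L2[0][3] = 85
paddr = 85 * 16 + 7 = 1367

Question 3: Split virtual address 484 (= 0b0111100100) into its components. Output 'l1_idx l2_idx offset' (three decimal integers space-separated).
vaddr = 484 = 0b0111100100
  top 3 bits -> l1_idx = 3
  next 3 bits -> l2_idx = 6
  bottom 4 bits -> offset = 4

Answer: 3 6 4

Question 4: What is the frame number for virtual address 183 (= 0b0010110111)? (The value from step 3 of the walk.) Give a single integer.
vaddr = 183: l1_idx=1, l2_idx=3
L1[1] = 0; L2[0][3] = 85

Answer: 85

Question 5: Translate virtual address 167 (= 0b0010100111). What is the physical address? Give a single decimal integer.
Answer: 471

Derivation:
vaddr = 167 = 0b0010100111
Split: l1_idx=1, l2_idx=2, offset=7
L1[1] = 0
L2[0][2] = 29
paddr = 29 * 16 + 7 = 471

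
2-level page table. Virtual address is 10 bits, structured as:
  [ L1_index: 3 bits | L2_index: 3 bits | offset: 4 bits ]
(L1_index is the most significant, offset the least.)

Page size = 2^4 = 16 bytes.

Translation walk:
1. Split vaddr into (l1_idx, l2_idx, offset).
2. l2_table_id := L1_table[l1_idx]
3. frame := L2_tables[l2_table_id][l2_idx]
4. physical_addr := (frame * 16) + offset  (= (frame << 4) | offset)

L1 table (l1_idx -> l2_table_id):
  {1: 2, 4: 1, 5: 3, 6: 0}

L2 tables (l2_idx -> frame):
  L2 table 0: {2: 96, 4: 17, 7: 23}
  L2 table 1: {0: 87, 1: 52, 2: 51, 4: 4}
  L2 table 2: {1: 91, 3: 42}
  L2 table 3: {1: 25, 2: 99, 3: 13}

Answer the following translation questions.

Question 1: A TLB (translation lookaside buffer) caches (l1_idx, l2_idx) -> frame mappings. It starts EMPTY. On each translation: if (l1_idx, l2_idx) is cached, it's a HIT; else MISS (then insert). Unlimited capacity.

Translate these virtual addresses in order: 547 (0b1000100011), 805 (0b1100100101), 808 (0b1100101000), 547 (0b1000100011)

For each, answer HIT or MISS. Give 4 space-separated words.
vaddr=547: (4,2) not in TLB -> MISS, insert
vaddr=805: (6,2) not in TLB -> MISS, insert
vaddr=808: (6,2) in TLB -> HIT
vaddr=547: (4,2) in TLB -> HIT

Answer: MISS MISS HIT HIT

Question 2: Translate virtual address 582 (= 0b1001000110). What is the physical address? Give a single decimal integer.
Answer: 70

Derivation:
vaddr = 582 = 0b1001000110
Split: l1_idx=4, l2_idx=4, offset=6
L1[4] = 1
L2[1][4] = 4
paddr = 4 * 16 + 6 = 70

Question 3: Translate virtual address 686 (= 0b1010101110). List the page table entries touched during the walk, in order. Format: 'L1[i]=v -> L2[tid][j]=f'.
Answer: L1[5]=3 -> L2[3][2]=99

Derivation:
vaddr = 686 = 0b1010101110
Split: l1_idx=5, l2_idx=2, offset=14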